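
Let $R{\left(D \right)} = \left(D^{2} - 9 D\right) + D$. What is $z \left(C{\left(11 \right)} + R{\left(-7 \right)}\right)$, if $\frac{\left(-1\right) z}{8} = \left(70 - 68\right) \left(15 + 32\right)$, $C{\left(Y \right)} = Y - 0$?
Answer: $-87232$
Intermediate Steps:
$C{\left(Y \right)} = Y$ ($C{\left(Y \right)} = Y + 0 = Y$)
$R{\left(D \right)} = D^{2} - 8 D$
$z = -752$ ($z = - 8 \left(70 - 68\right) \left(15 + 32\right) = - 8 \cdot 2 \cdot 47 = \left(-8\right) 94 = -752$)
$z \left(C{\left(11 \right)} + R{\left(-7 \right)}\right) = - 752 \left(11 - 7 \left(-8 - 7\right)\right) = - 752 \left(11 - -105\right) = - 752 \left(11 + 105\right) = \left(-752\right) 116 = -87232$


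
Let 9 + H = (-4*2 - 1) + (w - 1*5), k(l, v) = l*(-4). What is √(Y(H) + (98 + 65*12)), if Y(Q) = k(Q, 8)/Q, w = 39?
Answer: √874 ≈ 29.563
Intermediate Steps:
k(l, v) = -4*l
H = 16 (H = -9 + ((-4*2 - 1) + (39 - 1*5)) = -9 + ((-8 - 1) + (39 - 5)) = -9 + (-9 + 34) = -9 + 25 = 16)
Y(Q) = -4 (Y(Q) = (-4*Q)/Q = -4)
√(Y(H) + (98 + 65*12)) = √(-4 + (98 + 65*12)) = √(-4 + (98 + 780)) = √(-4 + 878) = √874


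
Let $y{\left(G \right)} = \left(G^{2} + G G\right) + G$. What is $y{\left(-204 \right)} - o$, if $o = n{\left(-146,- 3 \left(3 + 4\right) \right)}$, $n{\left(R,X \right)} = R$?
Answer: $83174$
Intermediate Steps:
$o = -146$
$y{\left(G \right)} = G + 2 G^{2}$ ($y{\left(G \right)} = \left(G^{2} + G^{2}\right) + G = 2 G^{2} + G = G + 2 G^{2}$)
$y{\left(-204 \right)} - o = - 204 \left(1 + 2 \left(-204\right)\right) - -146 = - 204 \left(1 - 408\right) + 146 = \left(-204\right) \left(-407\right) + 146 = 83028 + 146 = 83174$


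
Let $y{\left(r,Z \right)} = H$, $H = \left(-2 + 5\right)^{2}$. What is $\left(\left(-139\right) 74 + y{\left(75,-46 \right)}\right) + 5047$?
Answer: $-5230$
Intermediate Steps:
$H = 9$ ($H = 3^{2} = 9$)
$y{\left(r,Z \right)} = 9$
$\left(\left(-139\right) 74 + y{\left(75,-46 \right)}\right) + 5047 = \left(\left(-139\right) 74 + 9\right) + 5047 = \left(-10286 + 9\right) + 5047 = -10277 + 5047 = -5230$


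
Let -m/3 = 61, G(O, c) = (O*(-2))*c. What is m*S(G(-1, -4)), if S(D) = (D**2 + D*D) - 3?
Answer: -22875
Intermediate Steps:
G(O, c) = -2*O*c (G(O, c) = (-2*O)*c = -2*O*c)
S(D) = -3 + 2*D**2 (S(D) = (D**2 + D**2) - 3 = 2*D**2 - 3 = -3 + 2*D**2)
m = -183 (m = -3*61 = -183)
m*S(G(-1, -4)) = -183*(-3 + 2*(-2*(-1)*(-4))**2) = -183*(-3 + 2*(-8)**2) = -183*(-3 + 2*64) = -183*(-3 + 128) = -183*125 = -22875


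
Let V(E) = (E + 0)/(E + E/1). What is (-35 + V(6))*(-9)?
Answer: 621/2 ≈ 310.50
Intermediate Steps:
V(E) = ½ (V(E) = E/(E + E*1) = E/(E + E) = E/((2*E)) = E*(1/(2*E)) = ½)
(-35 + V(6))*(-9) = (-35 + ½)*(-9) = -69/2*(-9) = 621/2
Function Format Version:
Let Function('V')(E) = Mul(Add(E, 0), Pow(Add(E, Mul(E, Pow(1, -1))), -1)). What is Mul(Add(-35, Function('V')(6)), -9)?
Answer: Rational(621, 2) ≈ 310.50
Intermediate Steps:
Function('V')(E) = Rational(1, 2) (Function('V')(E) = Mul(E, Pow(Add(E, Mul(E, 1)), -1)) = Mul(E, Pow(Add(E, E), -1)) = Mul(E, Pow(Mul(2, E), -1)) = Mul(E, Mul(Rational(1, 2), Pow(E, -1))) = Rational(1, 2))
Mul(Add(-35, Function('V')(6)), -9) = Mul(Add(-35, Rational(1, 2)), -9) = Mul(Rational(-69, 2), -9) = Rational(621, 2)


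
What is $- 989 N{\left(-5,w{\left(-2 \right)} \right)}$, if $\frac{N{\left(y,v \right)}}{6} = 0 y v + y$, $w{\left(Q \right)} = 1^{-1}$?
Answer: $29670$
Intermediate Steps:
$w{\left(Q \right)} = 1$
$N{\left(y,v \right)} = 6 y$ ($N{\left(y,v \right)} = 6 \left(0 y v + y\right) = 6 \left(0 v + y\right) = 6 \left(0 + y\right) = 6 y$)
$- 989 N{\left(-5,w{\left(-2 \right)} \right)} = - 989 \cdot 6 \left(-5\right) = \left(-989\right) \left(-30\right) = 29670$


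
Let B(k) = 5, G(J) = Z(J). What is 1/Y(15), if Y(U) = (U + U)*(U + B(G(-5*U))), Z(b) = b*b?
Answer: 1/600 ≈ 0.0016667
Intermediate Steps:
Z(b) = b²
G(J) = J²
Y(U) = 2*U*(5 + U) (Y(U) = (U + U)*(U + 5) = (2*U)*(5 + U) = 2*U*(5 + U))
1/Y(15) = 1/(2*15*(5 + 15)) = 1/(2*15*20) = 1/600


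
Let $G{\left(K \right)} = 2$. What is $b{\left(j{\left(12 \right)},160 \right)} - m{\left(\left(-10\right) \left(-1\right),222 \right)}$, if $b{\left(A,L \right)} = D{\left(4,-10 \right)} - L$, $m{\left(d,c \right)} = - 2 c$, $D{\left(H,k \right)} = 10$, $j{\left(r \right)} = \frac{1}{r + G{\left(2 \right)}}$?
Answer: $294$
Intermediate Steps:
$j{\left(r \right)} = \frac{1}{2 + r}$ ($j{\left(r \right)} = \frac{1}{r + 2} = \frac{1}{2 + r}$)
$b{\left(A,L \right)} = 10 - L$
$b{\left(j{\left(12 \right)},160 \right)} - m{\left(\left(-10\right) \left(-1\right),222 \right)} = \left(10 - 160\right) - \left(-2\right) 222 = \left(10 - 160\right) - -444 = -150 + 444 = 294$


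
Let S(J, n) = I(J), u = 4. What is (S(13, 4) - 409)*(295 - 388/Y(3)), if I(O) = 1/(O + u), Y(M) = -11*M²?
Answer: -18702776/153 ≈ -1.2224e+5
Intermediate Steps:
I(O) = 1/(4 + O) (I(O) = 1/(O + 4) = 1/(4 + O))
S(J, n) = 1/(4 + J)
(S(13, 4) - 409)*(295 - 388/Y(3)) = (1/(4 + 13) - 409)*(295 - 388/((-11*3²))) = (1/17 - 409)*(295 - 388/((-11*9))) = (1/17 - 409)*(295 - 388/(-99)) = -6952*(295 - 388*(-1/99))/17 = -6952*(295 + 388/99)/17 = -6952/17*29593/99 = -18702776/153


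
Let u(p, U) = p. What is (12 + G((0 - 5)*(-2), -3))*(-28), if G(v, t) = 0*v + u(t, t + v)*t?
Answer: -588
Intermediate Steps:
G(v, t) = t² (G(v, t) = 0*v + t*t = 0 + t² = t²)
(12 + G((0 - 5)*(-2), -3))*(-28) = (12 + (-3)²)*(-28) = (12 + 9)*(-28) = 21*(-28) = -588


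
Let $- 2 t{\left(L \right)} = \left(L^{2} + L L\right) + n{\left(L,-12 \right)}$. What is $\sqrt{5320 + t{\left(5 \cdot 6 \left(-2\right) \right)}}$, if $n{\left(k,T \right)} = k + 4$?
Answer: $2 \sqrt{437} \approx 41.809$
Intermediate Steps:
$n{\left(k,T \right)} = 4 + k$
$t{\left(L \right)} = -2 - L^{2} - \frac{L}{2}$ ($t{\left(L \right)} = - \frac{\left(L^{2} + L L\right) + \left(4 + L\right)}{2} = - \frac{\left(L^{2} + L^{2}\right) + \left(4 + L\right)}{2} = - \frac{2 L^{2} + \left(4 + L\right)}{2} = - \frac{4 + L + 2 L^{2}}{2} = -2 - L^{2} - \frac{L}{2}$)
$\sqrt{5320 + t{\left(5 \cdot 6 \left(-2\right) \right)}} = \sqrt{5320 - \left(2 + \left(5 \cdot 6 \left(-2\right)\right)^{2} + \frac{1}{2} \cdot 5 \cdot 6 \left(-2\right)\right)} = \sqrt{5320 - \left(2 + \left(30 \left(-2\right)\right)^{2} + \frac{1}{2} \cdot 30 \left(-2\right)\right)} = \sqrt{5320 - 3572} = \sqrt{1748} = 2 \sqrt{437}$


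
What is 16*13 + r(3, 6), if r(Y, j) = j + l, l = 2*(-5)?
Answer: 204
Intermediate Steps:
l = -10
r(Y, j) = -10 + j (r(Y, j) = j - 10 = -10 + j)
16*13 + r(3, 6) = 16*13 + (-10 + 6) = 208 - 4 = 204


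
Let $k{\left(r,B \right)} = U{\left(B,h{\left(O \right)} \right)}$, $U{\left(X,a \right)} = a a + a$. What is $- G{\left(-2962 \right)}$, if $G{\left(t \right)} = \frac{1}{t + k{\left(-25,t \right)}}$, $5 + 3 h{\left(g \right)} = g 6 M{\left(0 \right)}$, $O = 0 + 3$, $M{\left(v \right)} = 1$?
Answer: $\frac{9}{26450} \approx 0.00034026$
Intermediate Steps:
$O = 3$
$h{\left(g \right)} = - \frac{5}{3} + 2 g$ ($h{\left(g \right)} = - \frac{5}{3} + \frac{g 6 \cdot 1}{3} = - \frac{5}{3} + \frac{6 g 1}{3} = - \frac{5}{3} + \frac{6 g}{3} = - \frac{5}{3} + 2 g$)
$U{\left(X,a \right)} = a + a^{2}$ ($U{\left(X,a \right)} = a^{2} + a = a + a^{2}$)
$k{\left(r,B \right)} = \frac{208}{9}$ ($k{\left(r,B \right)} = \left(- \frac{5}{3} + 2 \cdot 3\right) \left(1 + \left(- \frac{5}{3} + 2 \cdot 3\right)\right) = \left(- \frac{5}{3} + 6\right) \left(1 + \left(- \frac{5}{3} + 6\right)\right) = \frac{13 \left(1 + \frac{13}{3}\right)}{3} = \frac{13}{3} \cdot \frac{16}{3} = \frac{208}{9}$)
$G{\left(t \right)} = \frac{1}{\frac{208}{9} + t}$ ($G{\left(t \right)} = \frac{1}{t + \frac{208}{9}} = \frac{1}{\frac{208}{9} + t}$)
$- G{\left(-2962 \right)} = - \frac{9}{208 + 9 \left(-2962\right)} = - \frac{9}{208 - 26658} = - \frac{9}{-26450} = - \frac{9 \left(-1\right)}{26450} = \left(-1\right) \left(- \frac{9}{26450}\right) = \frac{9}{26450}$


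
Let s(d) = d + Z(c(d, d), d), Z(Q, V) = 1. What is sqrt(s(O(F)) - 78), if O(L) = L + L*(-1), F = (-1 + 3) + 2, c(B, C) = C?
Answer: I*sqrt(77) ≈ 8.775*I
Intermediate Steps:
F = 4 (F = 2 + 2 = 4)
O(L) = 0 (O(L) = L - L = 0)
s(d) = 1 + d (s(d) = d + 1 = 1 + d)
sqrt(s(O(F)) - 78) = sqrt((1 + 0) - 78) = sqrt(1 - 78) = sqrt(-77) = I*sqrt(77)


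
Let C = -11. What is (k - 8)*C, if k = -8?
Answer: 176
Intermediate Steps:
(k - 8)*C = (-8 - 8)*(-11) = -16*(-11) = 176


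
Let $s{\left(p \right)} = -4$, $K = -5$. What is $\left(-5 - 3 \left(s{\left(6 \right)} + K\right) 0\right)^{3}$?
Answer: $-125$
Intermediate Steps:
$\left(-5 - 3 \left(s{\left(6 \right)} + K\right) 0\right)^{3} = \left(-5 - 3 \left(-4 - 5\right) 0\right)^{3} = \left(-5 - 3 \left(\left(-9\right) 0\right)\right)^{3} = \left(-5 - 0\right)^{3} = \left(-5 + 0\right)^{3} = \left(-5\right)^{3} = -125$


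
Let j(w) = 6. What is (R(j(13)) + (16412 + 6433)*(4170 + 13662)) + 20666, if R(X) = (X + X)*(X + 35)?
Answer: 407393198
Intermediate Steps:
R(X) = 2*X*(35 + X) (R(X) = (2*X)*(35 + X) = 2*X*(35 + X))
(R(j(13)) + (16412 + 6433)*(4170 + 13662)) + 20666 = (2*6*(35 + 6) + (16412 + 6433)*(4170 + 13662)) + 20666 = (2*6*41 + 22845*17832) + 20666 = (492 + 407372040) + 20666 = 407372532 + 20666 = 407393198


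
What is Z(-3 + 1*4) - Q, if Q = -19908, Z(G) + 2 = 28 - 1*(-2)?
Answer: 19936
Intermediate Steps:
Z(G) = 28 (Z(G) = -2 + (28 - 1*(-2)) = -2 + (28 + 2) = -2 + 30 = 28)
Z(-3 + 1*4) - Q = 28 - 1*(-19908) = 28 + 19908 = 19936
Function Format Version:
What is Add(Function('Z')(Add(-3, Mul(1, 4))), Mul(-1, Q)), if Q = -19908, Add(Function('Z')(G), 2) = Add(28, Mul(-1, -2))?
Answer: 19936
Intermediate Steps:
Function('Z')(G) = 28 (Function('Z')(G) = Add(-2, Add(28, Mul(-1, -2))) = Add(-2, Add(28, 2)) = Add(-2, 30) = 28)
Add(Function('Z')(Add(-3, Mul(1, 4))), Mul(-1, Q)) = Add(28, Mul(-1, -19908)) = Add(28, 19908) = 19936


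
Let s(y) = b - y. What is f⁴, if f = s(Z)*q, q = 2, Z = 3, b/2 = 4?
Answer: 10000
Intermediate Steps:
b = 8 (b = 2*4 = 8)
s(y) = 8 - y
f = 10 (f = (8 - 1*3)*2 = (8 - 3)*2 = 5*2 = 10)
f⁴ = 10⁴ = 10000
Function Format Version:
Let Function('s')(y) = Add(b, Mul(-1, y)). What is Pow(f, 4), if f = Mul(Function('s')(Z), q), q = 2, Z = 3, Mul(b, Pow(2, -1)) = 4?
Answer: 10000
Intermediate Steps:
b = 8 (b = Mul(2, 4) = 8)
Function('s')(y) = Add(8, Mul(-1, y))
f = 10 (f = Mul(Add(8, Mul(-1, 3)), 2) = Mul(Add(8, -3), 2) = Mul(5, 2) = 10)
Pow(f, 4) = Pow(10, 4) = 10000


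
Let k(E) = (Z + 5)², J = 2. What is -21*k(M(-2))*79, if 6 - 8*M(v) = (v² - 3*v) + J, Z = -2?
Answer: -14931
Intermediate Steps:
M(v) = ½ - v²/8 + 3*v/8 (M(v) = ¾ - ((v² - 3*v) + 2)/8 = ¾ - (2 + v² - 3*v)/8 = ¾ + (-¼ - v²/8 + 3*v/8) = ½ - v²/8 + 3*v/8)
k(E) = 9 (k(E) = (-2 + 5)² = 3² = 9)
-21*k(M(-2))*79 = -21*9*79 = -189*79 = -14931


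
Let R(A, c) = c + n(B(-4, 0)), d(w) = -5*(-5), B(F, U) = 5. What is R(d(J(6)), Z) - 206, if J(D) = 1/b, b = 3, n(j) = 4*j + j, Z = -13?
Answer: -194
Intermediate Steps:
n(j) = 5*j
J(D) = ⅓ (J(D) = 1/3 = ⅓)
d(w) = 25
R(A, c) = 25 + c (R(A, c) = c + 5*5 = c + 25 = 25 + c)
R(d(J(6)), Z) - 206 = (25 - 13) - 206 = 12 - 206 = -194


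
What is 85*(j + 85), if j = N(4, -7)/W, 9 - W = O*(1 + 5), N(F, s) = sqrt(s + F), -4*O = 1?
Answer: 7225 + 170*I*sqrt(3)/21 ≈ 7225.0 + 14.021*I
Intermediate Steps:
O = -1/4 (O = -1/4*1 = -1/4 ≈ -0.25000)
N(F, s) = sqrt(F + s)
W = 21/2 (W = 9 - (-1)*(1 + 5)/4 = 9 - (-1)*6/4 = 9 - 1*(-3/2) = 9 + 3/2 = 21/2 ≈ 10.500)
j = 2*I*sqrt(3)/21 (j = sqrt(4 - 7)/(21/2) = sqrt(-3)*(2/21) = (I*sqrt(3))*(2/21) = 2*I*sqrt(3)/21 ≈ 0.16496*I)
85*(j + 85) = 85*(2*I*sqrt(3)/21 + 85) = 85*(85 + 2*I*sqrt(3)/21) = 7225 + 170*I*sqrt(3)/21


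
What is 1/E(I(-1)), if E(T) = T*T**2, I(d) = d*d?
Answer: 1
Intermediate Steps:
I(d) = d**2
E(T) = T**3
1/E(I(-1)) = 1/(((-1)**2)**3) = 1/(1**3) = 1/1 = 1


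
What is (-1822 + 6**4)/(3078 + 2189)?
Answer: -526/5267 ≈ -0.099867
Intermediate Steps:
(-1822 + 6**4)/(3078 + 2189) = (-1822 + 1296)/5267 = -526*1/5267 = -526/5267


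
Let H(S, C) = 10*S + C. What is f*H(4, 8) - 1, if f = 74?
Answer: 3551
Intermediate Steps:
H(S, C) = C + 10*S
f*H(4, 8) - 1 = 74*(8 + 10*4) - 1 = 74*(8 + 40) - 1 = 74*48 - 1 = 3552 - 1 = 3551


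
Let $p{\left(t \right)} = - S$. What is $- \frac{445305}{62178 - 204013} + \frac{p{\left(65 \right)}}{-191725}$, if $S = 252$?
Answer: $\frac{17082368709}{5438663075} \approx 3.1409$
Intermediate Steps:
$p{\left(t \right)} = -252$ ($p{\left(t \right)} = \left(-1\right) 252 = -252$)
$- \frac{445305}{62178 - 204013} + \frac{p{\left(65 \right)}}{-191725} = - \frac{445305}{62178 - 204013} - \frac{252}{-191725} = - \frac{445305}{62178 - 204013} - - \frac{252}{191725} = - \frac{445305}{-141835} + \frac{252}{191725} = \left(-445305\right) \left(- \frac{1}{141835}\right) + \frac{252}{191725} = \frac{89061}{28367} + \frac{252}{191725} = \frac{17082368709}{5438663075}$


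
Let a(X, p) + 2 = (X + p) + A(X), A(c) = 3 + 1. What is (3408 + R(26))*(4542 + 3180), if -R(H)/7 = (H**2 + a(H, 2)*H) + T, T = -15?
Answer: -51575238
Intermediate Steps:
A(c) = 4
a(X, p) = 2 + X + p (a(X, p) = -2 + ((X + p) + 4) = -2 + (4 + X + p) = 2 + X + p)
R(H) = 105 - 7*H**2 - 7*H*(4 + H) (R(H) = -7*((H**2 + (2 + H + 2)*H) - 15) = -7*((H**2 + (4 + H)*H) - 15) = -7*((H**2 + H*(4 + H)) - 15) = -7*(-15 + H**2 + H*(4 + H)) = 105 - 7*H**2 - 7*H*(4 + H))
(3408 + R(26))*(4542 + 3180) = (3408 + (105 - 28*26 - 14*26**2))*(4542 + 3180) = (3408 + (105 - 728 - 14*676))*7722 = (3408 + (105 - 728 - 9464))*7722 = (3408 - 10087)*7722 = -6679*7722 = -51575238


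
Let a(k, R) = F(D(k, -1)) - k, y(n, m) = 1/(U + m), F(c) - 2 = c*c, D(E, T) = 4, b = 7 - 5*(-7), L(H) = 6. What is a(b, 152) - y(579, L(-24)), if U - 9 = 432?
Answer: -10729/447 ≈ -24.002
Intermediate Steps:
b = 42 (b = 7 + 35 = 42)
U = 441 (U = 9 + 432 = 441)
F(c) = 2 + c² (F(c) = 2 + c*c = 2 + c²)
y(n, m) = 1/(441 + m)
a(k, R) = 18 - k (a(k, R) = (2 + 4²) - k = (2 + 16) - k = 18 - k)
a(b, 152) - y(579, L(-24)) = (18 - 1*42) - 1/(441 + 6) = (18 - 42) - 1/447 = -24 - 1*1/447 = -24 - 1/447 = -10729/447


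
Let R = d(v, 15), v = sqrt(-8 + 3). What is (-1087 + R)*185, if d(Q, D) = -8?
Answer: -202575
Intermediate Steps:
v = I*sqrt(5) (v = sqrt(-5) = I*sqrt(5) ≈ 2.2361*I)
R = -8
(-1087 + R)*185 = (-1087 - 8)*185 = -1095*185 = -202575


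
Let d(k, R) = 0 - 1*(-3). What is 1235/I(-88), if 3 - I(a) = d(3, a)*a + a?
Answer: 247/71 ≈ 3.4789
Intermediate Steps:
d(k, R) = 3 (d(k, R) = 0 + 3 = 3)
I(a) = 3 - 4*a (I(a) = 3 - (3*a + a) = 3 - 4*a)
1235/I(-88) = 1235/(3 - 4*(-88)) = 1235/(3 + 352) = 1235/355 = 1235*(1/355) = 247/71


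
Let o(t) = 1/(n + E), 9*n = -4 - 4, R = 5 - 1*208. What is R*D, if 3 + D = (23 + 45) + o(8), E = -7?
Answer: -935018/71 ≈ -13169.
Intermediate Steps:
R = -203 (R = 5 - 208 = -203)
n = -8/9 (n = (-4 - 4)/9 = (⅑)*(-8) = -8/9 ≈ -0.88889)
o(t) = -9/71 (o(t) = 1/(-8/9 - 7) = 1/(-71/9) = -9/71)
D = 4606/71 (D = -3 + ((23 + 45) - 9/71) = -3 + (68 - 9/71) = -3 + 4819/71 = 4606/71 ≈ 64.873)
R*D = -203*4606/71 = -935018/71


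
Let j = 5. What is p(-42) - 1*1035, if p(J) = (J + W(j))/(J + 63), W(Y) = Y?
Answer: -21772/21 ≈ -1036.8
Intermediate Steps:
p(J) = (5 + J)/(63 + J) (p(J) = (J + 5)/(J + 63) = (5 + J)/(63 + J))
p(-42) - 1*1035 = (5 - 42)/(63 - 42) - 1*1035 = -37/21 - 1035 = -21772/21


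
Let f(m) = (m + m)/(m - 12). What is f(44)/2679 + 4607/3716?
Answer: 3088093/2488791 ≈ 1.2408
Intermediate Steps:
f(m) = 2*m/(-12 + m) (f(m) = (2*m)/(-12 + m) = 2*m/(-12 + m))
f(44)/2679 + 4607/3716 = (2*44/(-12 + 44))/2679 + 4607/3716 = (2*44/32)*(1/2679) + 4607*(1/3716) = (2*44*(1/32))*(1/2679) + 4607/3716 = (11/4)*(1/2679) + 4607/3716 = 11/10716 + 4607/3716 = 3088093/2488791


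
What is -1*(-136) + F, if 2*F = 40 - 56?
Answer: 128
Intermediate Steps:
F = -8 (F = (40 - 56)/2 = (½)*(-16) = -8)
-1*(-136) + F = -1*(-136) - 8 = 136 - 8 = 128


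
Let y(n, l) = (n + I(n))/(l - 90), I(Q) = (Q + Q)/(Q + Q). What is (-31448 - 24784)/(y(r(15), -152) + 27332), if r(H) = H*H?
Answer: -756008/367451 ≈ -2.0574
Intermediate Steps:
r(H) = H**2
I(Q) = 1 (I(Q) = (2*Q)/((2*Q)) = (2*Q)*(1/(2*Q)) = 1)
y(n, l) = (1 + n)/(-90 + l) (y(n, l) = (n + 1)/(l - 90) = (1 + n)/(-90 + l))
(-31448 - 24784)/(y(r(15), -152) + 27332) = (-31448 - 24784)/((1 + 15**2)/(-90 - 152) + 27332) = -56232/((1 + 225)/(-242) + 27332) = -56232/(-1/242*226 + 27332) = -56232/(-113/121 + 27332) = -56232/3307059/121 = -56232*121/3307059 = -756008/367451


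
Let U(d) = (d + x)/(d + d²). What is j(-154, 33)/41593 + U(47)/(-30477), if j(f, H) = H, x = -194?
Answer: 758355289/953257655472 ≈ 0.00079554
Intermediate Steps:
U(d) = (-194 + d)/(d + d²) (U(d) = (d - 194)/(d + d²) = (-194 + d)/(d + d²))
j(-154, 33)/41593 + U(47)/(-30477) = 33/41593 + ((-194 + 47)/(47*(1 + 47)))/(-30477) = 33*(1/41593) + ((1/47)*(-147)/48)*(-1/30477) = 33/41593 + ((1/47)*(1/48)*(-147))*(-1/30477) = 33/41593 - 49/752*(-1/30477) = 33/41593 + 49/22918704 = 758355289/953257655472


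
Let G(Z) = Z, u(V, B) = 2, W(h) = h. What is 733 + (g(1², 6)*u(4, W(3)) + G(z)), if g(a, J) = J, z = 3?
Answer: 748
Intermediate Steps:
733 + (g(1², 6)*u(4, W(3)) + G(z)) = 733 + (6*2 + 3) = 733 + (12 + 3) = 733 + 15 = 748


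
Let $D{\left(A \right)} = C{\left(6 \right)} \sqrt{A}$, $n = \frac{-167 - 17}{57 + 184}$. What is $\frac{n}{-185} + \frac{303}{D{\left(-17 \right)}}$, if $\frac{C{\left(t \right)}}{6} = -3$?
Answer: $\frac{184}{44585} + \frac{101 i \sqrt{17}}{102} \approx 0.004127 + 4.0827 i$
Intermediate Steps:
$C{\left(t \right)} = -18$ ($C{\left(t \right)} = 6 \left(-3\right) = -18$)
$n = - \frac{184}{241} \approx -0.76349$
$D{\left(A \right)} = - 18 \sqrt{A}$
$\frac{n}{-185} + \frac{303}{D{\left(-17 \right)}} = - \frac{184}{241 \left(-185\right)} + \frac{303}{\left(-18\right) \sqrt{-17}} = \left(- \frac{184}{241}\right) \left(- \frac{1}{185}\right) + \frac{303}{\left(-18\right) i \sqrt{17}} = \frac{184}{44585} + \frac{303}{\left(-18\right) i \sqrt{17}} = \frac{184}{44585} + 303 \frac{i \sqrt{17}}{306} = \frac{184}{44585} + \frac{101 i \sqrt{17}}{102}$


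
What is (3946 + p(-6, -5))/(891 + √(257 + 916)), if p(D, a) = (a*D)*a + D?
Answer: 562815/132118 - 1895*√1173/396354 ≈ 4.0962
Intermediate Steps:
p(D, a) = D + D*a² (p(D, a) = (D*a)*a + D = D*a² + D = D + D*a²)
(3946 + p(-6, -5))/(891 + √(257 + 916)) = (3946 - 6*(1 + (-5)²))/(891 + √(257 + 916)) = (3946 - 6*(1 + 25))/(891 + √1173) = (3946 - 6*26)/(891 + √1173) = (3946 - 156)/(891 + √1173) = 3790/(891 + √1173)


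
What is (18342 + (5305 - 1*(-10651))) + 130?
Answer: 34428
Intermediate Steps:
(18342 + (5305 - 1*(-10651))) + 130 = (18342 + (5305 + 10651)) + 130 = (18342 + 15956) + 130 = 34298 + 130 = 34428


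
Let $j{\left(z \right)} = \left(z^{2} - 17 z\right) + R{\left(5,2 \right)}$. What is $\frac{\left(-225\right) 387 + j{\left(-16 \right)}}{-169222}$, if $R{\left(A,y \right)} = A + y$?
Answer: $\frac{43270}{84611} \approx 0.5114$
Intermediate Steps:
$j{\left(z \right)} = 7 + z^{2} - 17 z$ ($j{\left(z \right)} = \left(z^{2} - 17 z\right) + \left(5 + 2\right) = \left(z^{2} - 17 z\right) + 7 = 7 + z^{2} - 17 z$)
$\frac{\left(-225\right) 387 + j{\left(-16 \right)}}{-169222} = \frac{\left(-225\right) 387 + \left(7 + \left(-16\right)^{2} - -272\right)}{-169222} = \left(-87075 + \left(7 + 256 + 272\right)\right) \left(- \frac{1}{169222}\right) = \left(-87075 + 535\right) \left(- \frac{1}{169222}\right) = \left(-86540\right) \left(- \frac{1}{169222}\right) = \frac{43270}{84611}$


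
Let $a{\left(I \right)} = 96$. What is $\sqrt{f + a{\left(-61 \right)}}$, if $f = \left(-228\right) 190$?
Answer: $2 i \sqrt{10806} \approx 207.9 i$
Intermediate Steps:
$f = -43320$
$\sqrt{f + a{\left(-61 \right)}} = \sqrt{-43320 + 96} = \sqrt{-43224} = 2 i \sqrt{10806}$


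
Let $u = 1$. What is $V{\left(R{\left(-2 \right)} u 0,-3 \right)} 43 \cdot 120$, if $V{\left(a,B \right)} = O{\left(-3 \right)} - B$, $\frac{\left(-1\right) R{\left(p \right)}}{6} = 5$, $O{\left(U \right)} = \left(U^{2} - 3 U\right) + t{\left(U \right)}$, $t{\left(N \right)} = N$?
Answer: $92880$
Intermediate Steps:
$O{\left(U \right)} = U^{2} - 2 U$ ($O{\left(U \right)} = \left(U^{2} - 3 U\right) + U = U^{2} - 2 U$)
$R{\left(p \right)} = -30$ ($R{\left(p \right)} = \left(-6\right) 5 = -30$)
$V{\left(a,B \right)} = 15 - B$ ($V{\left(a,B \right)} = - 3 \left(-2 - 3\right) - B = \left(-3\right) \left(-5\right) - B = 15 - B$)
$V{\left(R{\left(-2 \right)} u 0,-3 \right)} 43 \cdot 120 = \left(15 - -3\right) 43 \cdot 120 = \left(15 + 3\right) 43 \cdot 120 = 18 \cdot 43 \cdot 120 = 774 \cdot 120 = 92880$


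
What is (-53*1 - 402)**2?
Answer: 207025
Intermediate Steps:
(-53*1 - 402)**2 = (-53 - 402)**2 = (-455)**2 = 207025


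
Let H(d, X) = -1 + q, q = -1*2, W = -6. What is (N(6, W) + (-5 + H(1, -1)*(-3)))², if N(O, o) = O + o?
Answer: 16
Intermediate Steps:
q = -2
H(d, X) = -3 (H(d, X) = -1 - 2 = -3)
(N(6, W) + (-5 + H(1, -1)*(-3)))² = ((6 - 6) + (-5 - 3*(-3)))² = (0 + (-5 + 9))² = (0 + 4)² = 4² = 16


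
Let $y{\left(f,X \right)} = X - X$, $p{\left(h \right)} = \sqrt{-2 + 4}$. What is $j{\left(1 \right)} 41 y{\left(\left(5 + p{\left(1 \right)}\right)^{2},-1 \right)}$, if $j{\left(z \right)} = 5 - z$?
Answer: $0$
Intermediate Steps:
$p{\left(h \right)} = \sqrt{2}$
$y{\left(f,X \right)} = 0$
$j{\left(1 \right)} 41 y{\left(\left(5 + p{\left(1 \right)}\right)^{2},-1 \right)} = \left(5 - 1\right) 41 \cdot 0 = 4 \cdot 41 \cdot 0 = 164 \cdot 0 = 0$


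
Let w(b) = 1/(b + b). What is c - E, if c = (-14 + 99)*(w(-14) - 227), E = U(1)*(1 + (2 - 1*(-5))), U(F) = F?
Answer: -540569/28 ≈ -19306.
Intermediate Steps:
w(b) = 1/(2*b)
E = 8 (E = 1*(1 + (2 - 1*(-5))) = 1*(1 + (2 + 5)) = 1*(1 + 7) = 1*8 = 8)
c = -540345/28 (c = (-14 + 99)*((1/2)/(-14) - 227) = 85*((1/2)*(-1/14) - 227) = 85*(-1/28 - 227) = 85*(-6357/28) = -540345/28 ≈ -19298.)
c - E = -540345/28 - 1*8 = -540345/28 - 8 = -540569/28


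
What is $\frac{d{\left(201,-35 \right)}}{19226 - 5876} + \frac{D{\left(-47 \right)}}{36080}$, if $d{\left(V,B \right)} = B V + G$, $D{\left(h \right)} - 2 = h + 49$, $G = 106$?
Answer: $- \frac{6248623}{12041700} \approx -0.51892$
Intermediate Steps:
$D{\left(h \right)} = 51 + h$ ($D{\left(h \right)} = 2 + \left(h + 49\right) = 2 + \left(49 + h\right) = 51 + h$)
$d{\left(V,B \right)} = 106 + B V$ ($d{\left(V,B \right)} = B V + 106 = 106 + B V$)
$\frac{d{\left(201,-35 \right)}}{19226 - 5876} + \frac{D{\left(-47 \right)}}{36080} = \frac{106 - 7035}{19226 - 5876} + \frac{51 - 47}{36080} = \frac{106 - 7035}{19226 - 5876} + 4 \cdot \frac{1}{36080} = - \frac{6929}{13350} + \frac{1}{9020} = - \frac{6248623}{12041700}$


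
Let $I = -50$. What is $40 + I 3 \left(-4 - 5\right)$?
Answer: $1390$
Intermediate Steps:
$40 + I 3 \left(-4 - 5\right) = 40 - 50 \cdot 3 \left(-4 - 5\right) = 40 - 50 \cdot 3 \left(-9\right) = 40 - -1350 = 40 + 1350 = 1390$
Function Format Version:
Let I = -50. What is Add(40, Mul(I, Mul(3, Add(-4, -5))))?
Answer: 1390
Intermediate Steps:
Add(40, Mul(I, Mul(3, Add(-4, -5)))) = Add(40, Mul(-50, Mul(3, Add(-4, -5)))) = Add(40, Mul(-50, Mul(3, -9))) = Add(40, Mul(-50, -27)) = Add(40, 1350) = 1390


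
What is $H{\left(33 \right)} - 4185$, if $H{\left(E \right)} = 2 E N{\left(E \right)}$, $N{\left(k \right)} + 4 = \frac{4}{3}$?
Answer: $-4361$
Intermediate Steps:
$N{\left(k \right)} = - \frac{8}{3}$ ($N{\left(k \right)} = -4 + \frac{4}{3} = - \frac{8}{3}$)
$H{\left(E \right)} = - \frac{16 E}{3}$ ($H{\left(E \right)} = 2 E \left(- \frac{8}{3}\right) = - \frac{16 E}{3}$)
$H{\left(33 \right)} - 4185 = \left(- \frac{16}{3}\right) 33 - 4185 = -176 - 4185 = -4361$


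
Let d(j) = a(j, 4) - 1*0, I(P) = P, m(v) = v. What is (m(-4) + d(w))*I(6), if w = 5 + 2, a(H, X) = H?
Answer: 18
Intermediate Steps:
w = 7
d(j) = j (d(j) = j - 1*0 = j + 0 = j)
(m(-4) + d(w))*I(6) = (-4 + 7)*6 = 3*6 = 18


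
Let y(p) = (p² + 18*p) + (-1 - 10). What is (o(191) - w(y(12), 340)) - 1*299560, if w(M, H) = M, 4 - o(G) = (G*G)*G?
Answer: -7267776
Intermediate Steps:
o(G) = 4 - G³ (o(G) = 4 - G*G*G = 4 - G²*G = 4 - G³)
y(p) = -11 + p² + 18*p (y(p) = (p² + 18*p) - 11 = -11 + p² + 18*p)
(o(191) - w(y(12), 340)) - 1*299560 = ((4 - 1*191³) - (-11 + 12² + 18*12)) - 1*299560 = ((4 - 1*6967871) - (-11 + 144 + 216)) - 299560 = ((4 - 6967871) - 1*349) - 299560 = (-6967867 - 349) - 299560 = -6968216 - 299560 = -7267776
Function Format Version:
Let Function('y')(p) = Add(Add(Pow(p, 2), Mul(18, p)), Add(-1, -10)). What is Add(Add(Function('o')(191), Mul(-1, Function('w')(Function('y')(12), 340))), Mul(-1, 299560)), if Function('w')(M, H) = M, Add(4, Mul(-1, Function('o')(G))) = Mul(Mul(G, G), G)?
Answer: -7267776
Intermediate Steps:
Function('o')(G) = Add(4, Mul(-1, Pow(G, 3))) (Function('o')(G) = Add(4, Mul(-1, Mul(Mul(G, G), G))) = Add(4, Mul(-1, Mul(Pow(G, 2), G))) = Add(4, Mul(-1, Pow(G, 3))))
Function('y')(p) = Add(-11, Pow(p, 2), Mul(18, p)) (Function('y')(p) = Add(Add(Pow(p, 2), Mul(18, p)), -11) = Add(-11, Pow(p, 2), Mul(18, p)))
Add(Add(Function('o')(191), Mul(-1, Function('w')(Function('y')(12), 340))), Mul(-1, 299560)) = Add(Add(Add(4, Mul(-1, Pow(191, 3))), Mul(-1, Add(-11, Pow(12, 2), Mul(18, 12)))), Mul(-1, 299560)) = Add(Add(Add(4, Mul(-1, 6967871)), Mul(-1, Add(-11, 144, 216))), -299560) = Add(Add(Add(4, -6967871), Mul(-1, 349)), -299560) = Add(Add(-6967867, -349), -299560) = Add(-6968216, -299560) = -7267776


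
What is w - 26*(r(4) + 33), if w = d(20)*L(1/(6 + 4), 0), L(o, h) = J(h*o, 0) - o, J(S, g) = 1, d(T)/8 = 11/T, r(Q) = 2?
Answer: -22651/25 ≈ -906.04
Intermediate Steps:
d(T) = 88/T (d(T) = 8*(11/T) = 88/T)
L(o, h) = 1 - o
w = 99/25 (w = (88/20)*(1 - 1/(6 + 4)) = (88*(1/20))*(1 - 1/10) = 22*(1 - 1*⅒)/5 = 22*(1 - ⅒)/5 = (22/5)*(9/10) = 99/25 ≈ 3.9600)
w - 26*(r(4) + 33) = 99/25 - 26*(2 + 33) = 99/25 - 26*35 = 99/25 - 1*910 = 99/25 - 910 = -22651/25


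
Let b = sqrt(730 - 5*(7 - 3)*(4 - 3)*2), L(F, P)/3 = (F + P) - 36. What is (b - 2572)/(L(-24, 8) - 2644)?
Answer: 643/700 - sqrt(690)/2800 ≈ 0.90919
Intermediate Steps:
L(F, P) = -108 + 3*F + 3*P (L(F, P) = 3*((F + P) - 36) = 3*(-36 + F + P) = -108 + 3*F + 3*P)
b = sqrt(690) (b = sqrt(730 - 20*2) = sqrt(730 - 40) = sqrt(690) ≈ 26.268)
(b - 2572)/(L(-24, 8) - 2644) = (sqrt(690) - 2572)/((-108 + 3*(-24) + 3*8) - 2644) = (-2572 + sqrt(690))/((-108 - 72 + 24) - 2644) = (-2572 + sqrt(690))/(-156 - 2644) = (-2572 + sqrt(690))/(-2800) = (-2572 + sqrt(690))*(-1/2800) = 643/700 - sqrt(690)/2800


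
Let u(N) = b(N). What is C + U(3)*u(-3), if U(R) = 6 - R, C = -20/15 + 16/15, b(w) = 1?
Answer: 41/15 ≈ 2.7333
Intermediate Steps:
u(N) = 1
C = -4/15 (C = -20*1/15 + 16*(1/15) = -4/3 + 16/15 = -4/15 ≈ -0.26667)
C + U(3)*u(-3) = -4/15 + (6 - 1*3)*1 = -4/15 + (6 - 3)*1 = -4/15 + 3*1 = -4/15 + 3 = 41/15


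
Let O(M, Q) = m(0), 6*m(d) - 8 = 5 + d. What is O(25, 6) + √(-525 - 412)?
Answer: 13/6 + I*√937 ≈ 2.1667 + 30.61*I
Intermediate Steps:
m(d) = 13/6 + d/6 (m(d) = 4/3 + (5 + d)/6 = 4/3 + (⅚ + d/6) = 13/6 + d/6)
O(M, Q) = 13/6 (O(M, Q) = 13/6 + (⅙)*0 = 13/6 + 0 = 13/6)
O(25, 6) + √(-525 - 412) = 13/6 + √(-525 - 412) = 13/6 + √(-937) = 13/6 + I*√937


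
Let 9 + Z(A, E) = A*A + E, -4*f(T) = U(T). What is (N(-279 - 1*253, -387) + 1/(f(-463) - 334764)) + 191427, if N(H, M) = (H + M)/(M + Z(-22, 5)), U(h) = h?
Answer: 23829354158284/124489149 ≈ 1.9142e+5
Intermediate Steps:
f(T) = -T/4
Z(A, E) = -9 + E + A² (Z(A, E) = -9 + (A*A + E) = -9 + (A² + E) = -9 + (E + A²) = -9 + E + A²)
N(H, M) = (H + M)/(480 + M) (N(H, M) = (H + M)/(M + (-9 + 5 + (-22)²)) = (H + M)/(M + (-9 + 5 + 484)) = (H + M)/(M + 480) = (H + M)/(480 + M))
(N(-279 - 1*253, -387) + 1/(f(-463) - 334764)) + 191427 = (((-279 - 1*253) - 387)/(480 - 387) + 1/(-¼*(-463) - 334764)) + 191427 = (((-279 - 253) - 387)/93 + 1/(463/4 - 334764)) + 191427 = ((-532 - 387)/93 + 1/(-1338593/4)) + 191427 = ((1/93)*(-919) - 4/1338593) + 191427 = (-919/93 - 4/1338593) + 191427 = -1230167339/124489149 + 191427 = 23829354158284/124489149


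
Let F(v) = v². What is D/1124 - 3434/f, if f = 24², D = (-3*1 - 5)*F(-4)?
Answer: -491693/80928 ≈ -6.0757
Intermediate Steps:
D = -128 (D = (-3*1 - 5)*(-4)² = (-3 - 5)*16 = -8*16 = -128)
f = 576
D/1124 - 3434/f = -128/1124 - 3434/576 = -128*1/1124 - 3434*1/576 = -32/281 - 1717/288 = -491693/80928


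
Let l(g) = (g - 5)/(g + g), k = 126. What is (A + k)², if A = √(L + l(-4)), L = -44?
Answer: 126665/8 + 441*I*√14 ≈ 15833.0 + 1650.1*I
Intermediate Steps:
l(g) = (-5 + g)/(2*g) (l(g) = (-5 + g)/((2*g)) = (-5 + g)*(1/(2*g)) = (-5 + g)/(2*g))
A = 7*I*√14/4 (A = √(-44 + (½)*(-5 - 4)/(-4)) = √(-44 + (½)*(-¼)*(-9)) = √(-44 + 9/8) = √(-343/8) = 7*I*√14/4 ≈ 6.5479*I)
(A + k)² = (7*I*√14/4 + 126)² = (126 + 7*I*√14/4)²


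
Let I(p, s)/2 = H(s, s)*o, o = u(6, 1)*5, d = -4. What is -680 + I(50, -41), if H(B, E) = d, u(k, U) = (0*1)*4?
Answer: -680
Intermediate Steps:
u(k, U) = 0 (u(k, U) = 0*4 = 0)
H(B, E) = -4
o = 0 (o = 0*5 = 0)
I(p, s) = 0 (I(p, s) = 2*(-4*0) = 2*0 = 0)
-680 + I(50, -41) = -680 + 0 = -680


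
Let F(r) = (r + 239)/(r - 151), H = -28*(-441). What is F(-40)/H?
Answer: -199/2358468 ≈ -8.4377e-5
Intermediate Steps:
H = 12348
F(r) = (239 + r)/(-151 + r)
F(-40)/H = ((239 - 40)/(-151 - 40))/12348 = (199/(-191))*(1/12348) = -1/191*199*(1/12348) = -199/191*1/12348 = -199/2358468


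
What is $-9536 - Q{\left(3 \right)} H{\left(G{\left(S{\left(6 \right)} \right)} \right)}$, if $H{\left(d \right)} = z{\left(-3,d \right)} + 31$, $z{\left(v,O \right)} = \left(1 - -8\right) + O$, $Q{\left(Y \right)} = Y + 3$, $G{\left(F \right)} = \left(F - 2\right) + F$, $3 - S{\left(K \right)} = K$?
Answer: $-9728$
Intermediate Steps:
$S{\left(K \right)} = 3 - K$
$G{\left(F \right)} = -2 + 2 F$ ($G{\left(F \right)} = \left(-2 + F\right) + F = -2 + 2 F$)
$Q{\left(Y \right)} = 3 + Y$
$z{\left(v,O \right)} = 9 + O$ ($z{\left(v,O \right)} = \left(1 + 8\right) + O = 9 + O$)
$H{\left(d \right)} = 40 + d$ ($H{\left(d \right)} = \left(9 + d\right) + 31 = 40 + d$)
$-9536 - Q{\left(3 \right)} H{\left(G{\left(S{\left(6 \right)} \right)} \right)} = -9536 - \left(3 + 3\right) \left(40 + \left(-2 + 2 \left(3 - 6\right)\right)\right) = -9536 - 6 \left(40 + \left(-2 + 2 \left(3 - 6\right)\right)\right) = -9536 - 6 \left(40 + \left(-2 + 2 \left(-3\right)\right)\right) = -9536 - 6 \left(40 - 8\right) = -9536 - 6 \cdot 32 = -9536 - 192 = -9728$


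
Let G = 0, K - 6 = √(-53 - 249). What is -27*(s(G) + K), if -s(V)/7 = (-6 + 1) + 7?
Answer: 216 - 27*I*√302 ≈ 216.0 - 469.21*I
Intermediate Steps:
K = 6 + I*√302 (K = 6 + √(-53 - 249) = 6 + √(-302) = 6 + I*√302 ≈ 6.0 + 17.378*I)
s(V) = -14 (s(V) = -7*((-6 + 1) + 7) = -7*(-5 + 7) = -7*2 = -14)
-27*(s(G) + K) = -27*(-14 + (6 + I*√302)) = -27*(-8 + I*√302) = 216 - 27*I*√302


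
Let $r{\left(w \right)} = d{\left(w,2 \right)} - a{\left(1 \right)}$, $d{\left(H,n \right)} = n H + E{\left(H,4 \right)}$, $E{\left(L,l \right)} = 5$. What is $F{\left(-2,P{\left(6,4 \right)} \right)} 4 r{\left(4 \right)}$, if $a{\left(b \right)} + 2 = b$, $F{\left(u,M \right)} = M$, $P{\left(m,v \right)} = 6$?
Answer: $336$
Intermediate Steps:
$d{\left(H,n \right)} = 5 + H n$ ($d{\left(H,n \right)} = n H + 5 = H n + 5 = 5 + H n$)
$a{\left(b \right)} = -2 + b$
$r{\left(w \right)} = 6 + 2 w$ ($r{\left(w \right)} = \left(5 + w 2\right) - \left(-2 + 1\right) = \left(5 + 2 w\right) - -1 = \left(5 + 2 w\right) + 1 = 6 + 2 w$)
$F{\left(-2,P{\left(6,4 \right)} \right)} 4 r{\left(4 \right)} = 6 \cdot 4 \left(6 + 2 \cdot 4\right) = 24 \left(6 + 8\right) = 24 \cdot 14 = 336$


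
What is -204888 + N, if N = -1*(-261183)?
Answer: 56295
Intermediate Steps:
N = 261183
-204888 + N = -204888 + 261183 = 56295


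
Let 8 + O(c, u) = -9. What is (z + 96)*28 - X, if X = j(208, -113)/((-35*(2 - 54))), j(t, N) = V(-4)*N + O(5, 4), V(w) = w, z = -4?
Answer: 937577/364 ≈ 2575.8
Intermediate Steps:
O(c, u) = -17 (O(c, u) = -8 - 9 = -17)
j(t, N) = -17 - 4*N (j(t, N) = -4*N - 17 = -17 - 4*N)
X = 87/364 (X = (-17 - 4*(-113))/((-35*(2 - 54))) = (-17 + 452)/((-35*(-52))) = 435/1820 = 435*(1/1820) = 87/364 ≈ 0.23901)
(z + 96)*28 - X = (-4 + 96)*28 - 1*87/364 = 92*28 - 87/364 = 2576 - 87/364 = 937577/364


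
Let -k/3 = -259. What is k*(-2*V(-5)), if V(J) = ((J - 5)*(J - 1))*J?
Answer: 466200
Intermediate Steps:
k = 777 (k = -3*(-259) = 777)
V(J) = J*(-1 + J)*(-5 + J) (V(J) = ((-5 + J)*(-1 + J))*J = ((-1 + J)*(-5 + J))*J = J*(-1 + J)*(-5 + J))
k*(-2*V(-5)) = 777*(-(-10)*(5 + (-5)**2 - 6*(-5))) = 777*(-(-10)*(5 + 25 + 30)) = 777*(-(-10)*60) = 777*(-2*(-300)) = 777*600 = 466200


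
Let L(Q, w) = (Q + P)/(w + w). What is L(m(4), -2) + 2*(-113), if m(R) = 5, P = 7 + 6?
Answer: -461/2 ≈ -230.50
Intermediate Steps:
P = 13
L(Q, w) = (13 + Q)/(2*w) (L(Q, w) = (Q + 13)/(w + w) = (13 + Q)/((2*w)) = (13 + Q)*(1/(2*w)) = (13 + Q)/(2*w))
L(m(4), -2) + 2*(-113) = (½)*(13 + 5)/(-2) + 2*(-113) = (½)*(-½)*18 - 226 = -9/2 - 226 = -461/2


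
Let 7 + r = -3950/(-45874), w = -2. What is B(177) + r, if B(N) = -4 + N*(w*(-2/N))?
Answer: -158584/22937 ≈ -6.9139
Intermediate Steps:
B(N) = 0 (B(N) = -4 + N*(-(-4)/N) = -4 + N*(4/N) = -4 + 4 = 0)
r = -158584/22937 (r = -7 - 3950/(-45874) = -7 - 3950*(-1/45874) = -7 + 1975/22937 = -158584/22937 ≈ -6.9139)
B(177) + r = 0 - 158584/22937 = -158584/22937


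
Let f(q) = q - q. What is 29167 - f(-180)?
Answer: 29167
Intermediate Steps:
f(q) = 0
29167 - f(-180) = 29167 - 1*0 = 29167 + 0 = 29167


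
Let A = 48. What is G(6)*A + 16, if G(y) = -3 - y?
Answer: -416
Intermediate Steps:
G(6)*A + 16 = (-3 - 1*6)*48 + 16 = (-3 - 6)*48 + 16 = -9*48 + 16 = -432 + 16 = -416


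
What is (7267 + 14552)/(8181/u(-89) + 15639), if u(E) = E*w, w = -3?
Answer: 647297/464866 ≈ 1.3924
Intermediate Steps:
u(E) = -3*E (u(E) = E*(-3) = -3*E)
(7267 + 14552)/(8181/u(-89) + 15639) = (7267 + 14552)/(8181/((-3*(-89))) + 15639) = 21819/(8181/267 + 15639) = 21819/(8181*(1/267) + 15639) = 21819/(2727/89 + 15639) = 21819/(1394598/89) = 21819*(89/1394598) = 647297/464866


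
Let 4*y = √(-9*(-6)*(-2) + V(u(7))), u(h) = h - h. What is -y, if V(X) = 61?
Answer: -I*√47/4 ≈ -1.7139*I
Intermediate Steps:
u(h) = 0
y = I*√47/4 (y = √(-9*(-6)*(-2) + 61)/4 = √(54*(-2) + 61)/4 = √(-108 + 61)/4 = √(-47)/4 = (I*√47)/4 = I*√47/4 ≈ 1.7139*I)
-y = -I*√47/4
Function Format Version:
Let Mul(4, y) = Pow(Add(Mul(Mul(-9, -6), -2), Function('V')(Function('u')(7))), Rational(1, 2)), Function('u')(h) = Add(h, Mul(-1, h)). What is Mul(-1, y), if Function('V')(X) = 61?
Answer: Mul(Rational(-1, 4), I, Pow(47, Rational(1, 2))) ≈ Mul(-1.7139, I)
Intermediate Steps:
Function('u')(h) = 0
y = Mul(Rational(1, 4), I, Pow(47, Rational(1, 2))) (y = Mul(Rational(1, 4), Pow(Add(Mul(Mul(-9, -6), -2), 61), Rational(1, 2))) = Mul(Rational(1, 4), Pow(Add(Mul(54, -2), 61), Rational(1, 2))) = Mul(Rational(1, 4), Pow(Add(-108, 61), Rational(1, 2))) = Mul(Rational(1, 4), Pow(-47, Rational(1, 2))) = Mul(Rational(1, 4), Mul(I, Pow(47, Rational(1, 2)))) = Mul(Rational(1, 4), I, Pow(47, Rational(1, 2))) ≈ Mul(1.7139, I))
Mul(-1, y) = Mul(-1, Mul(Rational(1, 4), I, Pow(47, Rational(1, 2)))) = Mul(Rational(-1, 4), I, Pow(47, Rational(1, 2)))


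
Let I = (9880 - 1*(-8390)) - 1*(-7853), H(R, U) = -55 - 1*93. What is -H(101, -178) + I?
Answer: 26271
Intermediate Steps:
H(R, U) = -148 (H(R, U) = -55 - 93 = -148)
I = 26123 (I = (9880 + 8390) + 7853 = 18270 + 7853 = 26123)
-H(101, -178) + I = -1*(-148) + 26123 = 148 + 26123 = 26271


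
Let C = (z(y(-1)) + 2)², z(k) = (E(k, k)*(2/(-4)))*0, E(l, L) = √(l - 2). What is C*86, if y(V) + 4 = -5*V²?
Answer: 344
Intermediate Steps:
y(V) = -4 - 5*V²
E(l, L) = √(-2 + l)
z(k) = 0 (z(k) = (√(-2 + k)*(2/(-4)))*0 = (√(-2 + k)*(2*(-¼)))*0 = (√(-2 + k)*(-½))*0 = -√(-2 + k)/2*0 = 0)
C = 4 (C = (0 + 2)² = 2² = 4)
C*86 = 4*86 = 344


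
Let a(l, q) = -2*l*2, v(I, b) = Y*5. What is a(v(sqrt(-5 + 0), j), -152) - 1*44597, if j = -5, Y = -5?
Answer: -44497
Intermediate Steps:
v(I, b) = -25 (v(I, b) = -5*5 = -25)
a(l, q) = -4*l
a(v(sqrt(-5 + 0), j), -152) - 1*44597 = -4*(-25) - 1*44597 = 100 - 44597 = -44497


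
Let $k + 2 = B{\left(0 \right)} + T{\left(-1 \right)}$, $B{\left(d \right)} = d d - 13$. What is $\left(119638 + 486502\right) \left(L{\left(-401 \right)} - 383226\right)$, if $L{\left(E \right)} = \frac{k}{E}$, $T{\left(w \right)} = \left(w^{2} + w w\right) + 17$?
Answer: $- \frac{93147734088200}{401} \approx -2.3229 \cdot 10^{11}$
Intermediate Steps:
$B{\left(d \right)} = -13 + d^{2}$ ($B{\left(d \right)} = d^{2} - 13 = -13 + d^{2}$)
$T{\left(w \right)} = 17 + 2 w^{2}$ ($T{\left(w \right)} = \left(w^{2} + w^{2}\right) + 17 = 2 w^{2} + 17 = 17 + 2 w^{2}$)
$k = 4$ ($k = -2 - \left(-4 + 0 - 2\right) = -2 + \left(\left(-13 + 0\right) + \left(17 + 2 \cdot 1\right)\right) = -2 + \left(-13 + \left(17 + 2\right)\right) = -2 + \left(-13 + 19\right) = -2 + 6 = 4$)
$L{\left(E \right)} = \frac{4}{E}$
$\left(119638 + 486502\right) \left(L{\left(-401 \right)} - 383226\right) = \left(119638 + 486502\right) \left(\frac{4}{-401} - 383226\right) = 606140 \left(4 \left(- \frac{1}{401}\right) - 383226\right) = 606140 \left(- \frac{4}{401} - 383226\right) = 606140 \left(- \frac{153673630}{401}\right) = - \frac{93147734088200}{401}$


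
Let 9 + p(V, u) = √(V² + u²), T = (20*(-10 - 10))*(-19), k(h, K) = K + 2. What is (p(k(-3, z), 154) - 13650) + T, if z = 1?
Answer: -6059 + 5*√949 ≈ -5905.0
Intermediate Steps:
k(h, K) = 2 + K
T = 7600 (T = (20*(-20))*(-19) = -400*(-19) = 7600)
p(V, u) = -9 + √(V² + u²)
(p(k(-3, z), 154) - 13650) + T = ((-9 + √((2 + 1)² + 154²)) - 13650) + 7600 = ((-9 + √(3² + 23716)) - 13650) + 7600 = ((-9 + √(9 + 23716)) - 13650) + 7600 = ((-9 + √23725) - 13650) + 7600 = ((-9 + 5*√949) - 13650) + 7600 = (-13659 + 5*√949) + 7600 = -6059 + 5*√949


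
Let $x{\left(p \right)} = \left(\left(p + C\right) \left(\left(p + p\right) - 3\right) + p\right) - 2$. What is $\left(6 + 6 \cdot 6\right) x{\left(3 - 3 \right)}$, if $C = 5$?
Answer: $-714$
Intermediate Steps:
$x{\left(p \right)} = -2 + p + \left(-3 + 2 p\right) \left(5 + p\right)$ ($x{\left(p \right)} = \left(\left(p + 5\right) \left(\left(p + p\right) - 3\right) + p\right) - 2 = \left(\left(5 + p\right) \left(2 p - 3\right) + p\right) - 2 = \left(\left(5 + p\right) \left(-3 + 2 p\right) + p\right) - 2 = \left(\left(-3 + 2 p\right) \left(5 + p\right) + p\right) - 2 = \left(p + \left(-3 + 2 p\right) \left(5 + p\right)\right) - 2 = -2 + p + \left(-3 + 2 p\right) \left(5 + p\right)$)
$\left(6 + 6 \cdot 6\right) x{\left(3 - 3 \right)} = \left(6 + 6 \cdot 6\right) \left(-17 + 2 \left(3 - 3\right)^{2} + 8 \left(3 - 3\right)\right) = \left(6 + 36\right) \left(-17 + 2 \cdot 0^{2} + 8 \cdot 0\right) = 42 \left(-17 + 2 \cdot 0 + 0\right) = 42 \left(-17 + 0 + 0\right) = 42 \left(-17\right) = -714$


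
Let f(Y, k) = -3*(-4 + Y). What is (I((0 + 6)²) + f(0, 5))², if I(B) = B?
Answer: 2304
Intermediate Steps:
f(Y, k) = 12 - 3*Y
(I((0 + 6)²) + f(0, 5))² = ((0 + 6)² + (12 - 3*0))² = (6² + (12 + 0))² = (36 + 12)² = 48² = 2304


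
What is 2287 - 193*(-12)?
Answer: 4603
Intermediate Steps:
2287 - 193*(-12) = 2287 - 1*(-2316) = 2287 + 2316 = 4603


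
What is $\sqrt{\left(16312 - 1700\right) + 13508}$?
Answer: $2 \sqrt{7030} \approx 167.69$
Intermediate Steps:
$\sqrt{\left(16312 - 1700\right) + 13508} = \sqrt{14612 + 13508} = \sqrt{28120} = 2 \sqrt{7030}$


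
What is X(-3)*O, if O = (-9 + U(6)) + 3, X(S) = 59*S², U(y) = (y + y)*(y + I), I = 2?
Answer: 47790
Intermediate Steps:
U(y) = 2*y*(2 + y) (U(y) = (y + y)*(y + 2) = (2*y)*(2 + y) = 2*y*(2 + y))
O = 90 (O = (-9 + 2*6*(2 + 6)) + 3 = (-9 + 2*6*8) + 3 = (-9 + 96) + 3 = 87 + 3 = 90)
X(-3)*O = (59*(-3)²)*90 = (59*9)*90 = 531*90 = 47790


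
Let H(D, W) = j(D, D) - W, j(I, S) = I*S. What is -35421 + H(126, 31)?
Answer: -19576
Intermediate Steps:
H(D, W) = D**2 - W (H(D, W) = D*D - W = D**2 - W)
-35421 + H(126, 31) = -35421 + (126**2 - 1*31) = -35421 + (15876 - 31) = -35421 + 15845 = -19576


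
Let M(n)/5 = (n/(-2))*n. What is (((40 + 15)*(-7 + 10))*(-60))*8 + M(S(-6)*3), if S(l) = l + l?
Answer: -82440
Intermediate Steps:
S(l) = 2*l
M(n) = -5*n²/2 (M(n) = 5*((n/(-2))*n) = 5*((-n/2)*n) = 5*(-n²/2) = -5*n²/2)
(((40 + 15)*(-7 + 10))*(-60))*8 + M(S(-6)*3) = (((40 + 15)*(-7 + 10))*(-60))*8 - 5*((2*(-6))*3)²/2 = ((55*3)*(-60))*8 - 5*(-12*3)²/2 = (165*(-60))*8 - 5/2*(-36)² = -9900*8 - 5/2*1296 = -79200 - 3240 = -82440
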